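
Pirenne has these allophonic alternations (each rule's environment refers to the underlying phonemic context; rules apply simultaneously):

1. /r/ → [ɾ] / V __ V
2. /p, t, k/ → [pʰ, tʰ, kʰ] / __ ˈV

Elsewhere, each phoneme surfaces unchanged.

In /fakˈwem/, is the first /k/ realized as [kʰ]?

No

/k/ (between /a/ and /w/): rule 2 targets it, but not immediately before a stressed vowel → unchanged [k].
The actual realization is [k], not [kʰ].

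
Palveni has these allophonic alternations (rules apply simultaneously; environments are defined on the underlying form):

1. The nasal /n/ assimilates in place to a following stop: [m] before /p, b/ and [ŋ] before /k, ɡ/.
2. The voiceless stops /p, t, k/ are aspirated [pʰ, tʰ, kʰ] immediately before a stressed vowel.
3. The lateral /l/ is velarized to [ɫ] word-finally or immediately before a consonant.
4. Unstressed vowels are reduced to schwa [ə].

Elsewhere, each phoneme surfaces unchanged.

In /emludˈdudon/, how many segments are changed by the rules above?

Segments that undergo a rule: /e/ → [ə] (rule 4); /u/ → [ə] (rule 4); /o/ → [ə] (rule 4).
All other segments surface unchanged.

3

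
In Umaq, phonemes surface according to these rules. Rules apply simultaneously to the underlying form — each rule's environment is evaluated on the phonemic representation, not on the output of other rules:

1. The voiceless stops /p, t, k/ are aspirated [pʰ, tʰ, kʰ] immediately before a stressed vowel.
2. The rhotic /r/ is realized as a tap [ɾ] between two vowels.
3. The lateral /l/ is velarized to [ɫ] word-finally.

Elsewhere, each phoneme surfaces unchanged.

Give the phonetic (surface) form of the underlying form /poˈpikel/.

/p/ (word-initial): rule 1 targets it, but not immediately before a stressed vowel → unchanged [p].
Rule 1 applies to /p/ (between /o/ and /i/: immediately before a stressed vowel) → [pʰ].
/k/ — between /i/ and /e/; rule 1 does not apply here → [k].
Rule 3 applies to /l/ (word-final: word-finally) → [ɫ].

[poˈpʰikeɫ]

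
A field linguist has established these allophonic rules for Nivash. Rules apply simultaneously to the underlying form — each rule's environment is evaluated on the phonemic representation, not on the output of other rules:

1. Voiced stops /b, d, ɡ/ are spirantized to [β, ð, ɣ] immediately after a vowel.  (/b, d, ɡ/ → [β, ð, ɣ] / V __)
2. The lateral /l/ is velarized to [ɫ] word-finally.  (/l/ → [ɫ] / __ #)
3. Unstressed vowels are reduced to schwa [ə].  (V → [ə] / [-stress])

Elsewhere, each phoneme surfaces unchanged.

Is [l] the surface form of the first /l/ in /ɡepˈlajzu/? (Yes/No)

/l/ (between /p/ and /a/) is in the target of rule 2 but the environment (word-finally) is not met → [l].
The actual realization is [l], which matches [l].

Yes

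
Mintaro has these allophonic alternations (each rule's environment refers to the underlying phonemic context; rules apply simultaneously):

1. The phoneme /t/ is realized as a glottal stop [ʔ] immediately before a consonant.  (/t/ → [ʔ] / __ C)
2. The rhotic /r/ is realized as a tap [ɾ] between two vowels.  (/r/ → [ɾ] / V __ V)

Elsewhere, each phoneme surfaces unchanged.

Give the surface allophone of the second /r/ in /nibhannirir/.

[r]

/r/ (word-final) is in the target of rule 2 but the environment (between two vowels) is not met → [r].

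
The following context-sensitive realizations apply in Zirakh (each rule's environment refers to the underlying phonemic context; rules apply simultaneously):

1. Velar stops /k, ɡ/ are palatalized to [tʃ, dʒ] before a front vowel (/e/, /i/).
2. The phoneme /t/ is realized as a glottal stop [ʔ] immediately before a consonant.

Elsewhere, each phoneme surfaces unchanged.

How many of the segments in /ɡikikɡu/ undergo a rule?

2

Segments that undergo a rule: /ɡ/ → [dʒ] (rule 1); /k/ → [tʃ] (rule 1).
All other segments surface unchanged.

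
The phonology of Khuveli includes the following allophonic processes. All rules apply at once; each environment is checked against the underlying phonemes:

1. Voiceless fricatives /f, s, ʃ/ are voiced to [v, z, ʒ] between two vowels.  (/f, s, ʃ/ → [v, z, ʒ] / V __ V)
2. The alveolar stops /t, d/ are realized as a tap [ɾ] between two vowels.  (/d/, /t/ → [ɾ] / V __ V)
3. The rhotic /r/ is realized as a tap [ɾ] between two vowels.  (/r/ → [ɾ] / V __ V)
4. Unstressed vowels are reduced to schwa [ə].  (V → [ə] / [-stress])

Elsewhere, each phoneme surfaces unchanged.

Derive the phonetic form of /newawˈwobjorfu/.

/n/ (word-initial) is unaffected → [n].
/e/ meets the environment for rule 4 (in an unstressed syllable) → [ə].
/w/ — not in any rule's target class → [w].
/a/ (between /w/ and /w/) occurs in an unstressed syllable → [ə] by rule 4.
/w/ — not in any rule's target class → [w].
/w/ (between /w/ and /o/) is unaffected → [w].
/o/ (between /w/ and /b/) fails the environment for rule 4, so it stays [o].
/b/ stays [b].
/j/ — not in any rule's target class → [j].
Rule 4 applies to /o/ (between /j/ and /r/: in an unstressed syllable) → [ə].
/r/ — between /o/ and /f/; rule 3 does not apply here → [r].
/f/ (between /r/ and /u/) is in the target of rule 1 but the environment (between two vowels) is not met → [f].
/u/ (word-final) occurs in an unstressed syllable → [ə] by rule 4.

[nəwəwˈwobjərfə]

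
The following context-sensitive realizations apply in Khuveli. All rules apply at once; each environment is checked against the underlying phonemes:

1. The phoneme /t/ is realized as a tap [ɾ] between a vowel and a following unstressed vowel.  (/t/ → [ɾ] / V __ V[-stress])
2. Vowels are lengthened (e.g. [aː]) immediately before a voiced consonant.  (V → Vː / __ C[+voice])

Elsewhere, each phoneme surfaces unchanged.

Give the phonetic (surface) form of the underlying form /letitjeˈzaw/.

[leɾitjeːˈzaːw]

/l/ stays [l].
/e/ (between /l/ and /t/) is in the target of rule 2 but the environment (before a voiced consonant) is not met → [e].
/t/ (between /e/ and /i/): between a vowel and a following unstressed vowel, so rule 1 applies → [ɾ].
/i/ (between /t/ and /t/) is in the target of rule 2 but the environment (before a voiced consonant) is not met → [i].
/t/ (between /i/ and /j/) fails the environment for rule 1, so it stays [t].
/j/ — not in any rule's target class → [j].
/e/ — between /j/ and /z/, before a voiced consonant — surfaces as [eː] (rule 2).
/z/ (between /e/ and /a/) is unaffected → [z].
/a/ (between /z/ and /w/): before a voiced consonant, so rule 2 applies → [aː].
/w/ (word-final): no rule targets it → [w].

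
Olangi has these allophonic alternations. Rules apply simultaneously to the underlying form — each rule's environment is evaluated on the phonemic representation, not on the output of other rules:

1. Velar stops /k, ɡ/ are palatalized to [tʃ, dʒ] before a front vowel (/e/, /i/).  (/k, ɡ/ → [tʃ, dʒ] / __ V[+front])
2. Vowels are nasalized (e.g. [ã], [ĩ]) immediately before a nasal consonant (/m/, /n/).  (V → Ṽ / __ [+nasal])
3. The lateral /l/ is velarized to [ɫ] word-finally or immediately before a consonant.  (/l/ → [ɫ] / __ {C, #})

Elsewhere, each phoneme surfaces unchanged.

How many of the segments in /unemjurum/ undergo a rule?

3

Segments that undergo a rule: /u/ → [ũ] (rule 2); /e/ → [ẽ] (rule 2); /u/ → [ũ] (rule 2).
All other segments surface unchanged.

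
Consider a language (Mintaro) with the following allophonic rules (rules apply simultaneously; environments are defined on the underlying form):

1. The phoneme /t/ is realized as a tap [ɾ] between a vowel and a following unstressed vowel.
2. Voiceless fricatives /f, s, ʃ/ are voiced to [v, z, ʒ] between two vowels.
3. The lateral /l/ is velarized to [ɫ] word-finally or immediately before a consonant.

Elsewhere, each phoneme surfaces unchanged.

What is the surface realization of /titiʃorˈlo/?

/t/ (word-initial) fails the environment for rule 1, so it stays [t].
/i/ (between /t/ and /t/) is unaffected → [i].
/t/ meets the environment for rule 1 (between a vowel and a following unstressed vowel) → [ɾ].
/i/ — not in any rule's target class → [i].
/ʃ/ (between /i/ and /o/): between two vowels, so rule 2 applies → [ʒ].
/o/ (between /ʃ/ and /r/): no rule targets it → [o].
/r/ (between /o/ and /l/) is unaffected → [r].
/l/ (between /r/ and /o/) is in the target of rule 3 but the environment (word-finally or immediately before a consonant) is not met → [l].
/o/ — not in any rule's target class → [o].

[tiɾiʒorˈlo]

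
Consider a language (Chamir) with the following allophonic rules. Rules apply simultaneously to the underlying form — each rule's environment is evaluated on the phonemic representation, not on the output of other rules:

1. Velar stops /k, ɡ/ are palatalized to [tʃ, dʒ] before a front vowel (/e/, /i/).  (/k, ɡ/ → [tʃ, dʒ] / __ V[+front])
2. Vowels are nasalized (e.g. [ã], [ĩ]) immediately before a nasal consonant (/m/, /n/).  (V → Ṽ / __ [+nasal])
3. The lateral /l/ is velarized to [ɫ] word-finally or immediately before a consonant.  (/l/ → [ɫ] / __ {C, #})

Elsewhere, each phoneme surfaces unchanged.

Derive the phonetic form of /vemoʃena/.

[vẽmoʃẽna]

/v/ (word-initial): no rule targets it → [v].
/e/ — between /v/ and /m/, before a nasal consonant — surfaces as [ẽ] (rule 2).
/m/ — not in any rule's target class → [m].
/o/ (between /m/ and /ʃ/): rule 2 targets it, but not before a nasal consonant → unchanged [o].
/ʃ/ (between /o/ and /e/) is unaffected → [ʃ].
Rule 2 applies to /e/ (between /ʃ/ and /n/: before a nasal consonant) → [ẽ].
/n/ stays [n].
/a/ (word-final) fails the environment for rule 2, so it stays [a].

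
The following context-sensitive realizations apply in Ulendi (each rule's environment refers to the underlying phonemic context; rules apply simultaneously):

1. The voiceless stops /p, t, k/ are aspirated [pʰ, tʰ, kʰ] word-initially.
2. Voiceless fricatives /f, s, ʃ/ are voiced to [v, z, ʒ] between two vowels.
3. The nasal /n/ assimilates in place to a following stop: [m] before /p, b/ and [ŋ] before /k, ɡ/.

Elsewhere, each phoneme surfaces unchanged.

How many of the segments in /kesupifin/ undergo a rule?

Segments that undergo a rule: /k/ → [kʰ] (rule 1); /s/ → [z] (rule 2); /f/ → [v] (rule 2).
All other segments surface unchanged.

3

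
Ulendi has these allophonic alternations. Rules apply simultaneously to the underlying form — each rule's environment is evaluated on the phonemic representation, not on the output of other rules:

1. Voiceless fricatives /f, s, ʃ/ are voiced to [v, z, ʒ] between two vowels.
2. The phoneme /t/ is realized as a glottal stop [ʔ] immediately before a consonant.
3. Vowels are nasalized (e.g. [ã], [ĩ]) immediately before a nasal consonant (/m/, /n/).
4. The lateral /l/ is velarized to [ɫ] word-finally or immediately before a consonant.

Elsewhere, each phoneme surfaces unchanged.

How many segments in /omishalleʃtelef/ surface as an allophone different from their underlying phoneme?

2

Segments that undergo a rule: /o/ → [õ] (rule 3); /l/ → [ɫ] (rule 4).
All other segments surface unchanged.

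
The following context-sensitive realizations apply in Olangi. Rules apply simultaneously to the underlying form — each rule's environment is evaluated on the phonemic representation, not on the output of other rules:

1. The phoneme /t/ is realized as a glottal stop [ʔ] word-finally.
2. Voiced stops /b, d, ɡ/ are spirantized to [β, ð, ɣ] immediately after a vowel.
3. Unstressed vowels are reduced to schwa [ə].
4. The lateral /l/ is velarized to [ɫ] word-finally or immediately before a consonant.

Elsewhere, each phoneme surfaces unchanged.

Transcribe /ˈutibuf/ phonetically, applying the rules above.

[ˈutəβəf]

/u/ (word-initial) fails the environment for rule 3, so it stays [u].
/t/ — between /u/ and /i/; rule 1 does not apply here → [t].
/i/ meets the environment for rule 3 (in an unstressed syllable) → [ə].
Rule 2 applies to /b/ (between /i/ and /u/: immediately after a vowel) → [β].
Rule 3 applies to /u/ (between /b/ and /f/: in an unstressed syllable) → [ə].
/f/ stays [f].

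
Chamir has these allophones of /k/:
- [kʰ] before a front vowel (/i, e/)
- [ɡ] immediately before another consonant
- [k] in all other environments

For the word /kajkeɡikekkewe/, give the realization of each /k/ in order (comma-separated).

Occurrence 1 (position 1): no conditioning environment matches → elsewhere allophone [k].
Occurrence 2 (position 4): before a front vowel (/i, e/) → [kʰ].
Occurrence 3 (position 8): before a front vowel (/i, e/) → [kʰ].
Occurrence 4 (position 10): immediately before another consonant → [ɡ].
Occurrence 5 (position 11): before a front vowel (/i, e/) → [kʰ].

[k], [kʰ], [kʰ], [ɡ], [kʰ]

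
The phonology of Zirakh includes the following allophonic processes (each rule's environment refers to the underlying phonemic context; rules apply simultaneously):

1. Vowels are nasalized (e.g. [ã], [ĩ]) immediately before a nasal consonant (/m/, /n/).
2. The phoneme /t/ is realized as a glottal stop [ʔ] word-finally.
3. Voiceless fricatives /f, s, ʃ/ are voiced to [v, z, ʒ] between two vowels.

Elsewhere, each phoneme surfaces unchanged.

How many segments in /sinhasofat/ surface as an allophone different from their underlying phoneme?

4

Segments that undergo a rule: /i/ → [ĩ] (rule 1); /s/ → [z] (rule 3); /f/ → [v] (rule 3); /t/ → [ʔ] (rule 2).
All other segments surface unchanged.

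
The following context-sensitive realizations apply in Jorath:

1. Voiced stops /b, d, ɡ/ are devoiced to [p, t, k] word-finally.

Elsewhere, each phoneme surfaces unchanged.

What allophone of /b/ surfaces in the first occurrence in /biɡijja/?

/b/ (word-initial) is in the target of rule 1 but the environment (word-finally) is not met → [b].

[b]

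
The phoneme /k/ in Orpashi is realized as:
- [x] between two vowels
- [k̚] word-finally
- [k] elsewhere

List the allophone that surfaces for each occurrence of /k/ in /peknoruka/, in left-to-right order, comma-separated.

[k], [x]

Occurrence 1 (position 3): no conditioning environment matches → elsewhere allophone [k].
Occurrence 2 (position 8): between two vowels → [x].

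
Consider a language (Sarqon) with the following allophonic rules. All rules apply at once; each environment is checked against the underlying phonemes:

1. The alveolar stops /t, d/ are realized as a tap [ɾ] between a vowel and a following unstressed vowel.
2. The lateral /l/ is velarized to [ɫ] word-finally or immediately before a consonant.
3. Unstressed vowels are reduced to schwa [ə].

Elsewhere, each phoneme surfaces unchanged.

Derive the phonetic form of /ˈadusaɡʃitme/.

/a/ (word-initial): rule 3 targets it, but not in an unstressed syllable → unchanged [a].
/d/ (between /a/ and /u/): between a vowel and a following unstressed vowel, so rule 1 applies → [ɾ].
/u/ — between /d/ and /s/, in an unstressed syllable — surfaces as [ə] (rule 3).
/s/ (between /u/ and /a/) is unaffected → [s].
/a/ meets the environment for rule 3 (in an unstressed syllable) → [ə].
/ɡ/ (between /a/ and /ʃ/): no rule targets it → [ɡ].
/ʃ/ (between /ɡ/ and /i/) is unaffected → [ʃ].
/i/ (between /ʃ/ and /t/): in an unstressed syllable, so rule 3 applies → [ə].
/t/ (between /i/ and /m/) is in the target of rule 1 but the environment (between a vowel and a following unstressed vowel) is not met → [t].
/m/ — not in any rule's target class → [m].
/e/ (word-final) occurs in an unstressed syllable → [ə] by rule 3.

[ˈaɾəsəɡʃətmə]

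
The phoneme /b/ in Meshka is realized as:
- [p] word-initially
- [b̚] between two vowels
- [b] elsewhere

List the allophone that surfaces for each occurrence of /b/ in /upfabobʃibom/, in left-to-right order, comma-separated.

Occurrence 1 (position 5): between two vowels → [b̚].
Occurrence 2 (position 7): no conditioning environment matches → elsewhere allophone [b].
Occurrence 3 (position 10): between two vowels → [b̚].

[b̚], [b], [b̚]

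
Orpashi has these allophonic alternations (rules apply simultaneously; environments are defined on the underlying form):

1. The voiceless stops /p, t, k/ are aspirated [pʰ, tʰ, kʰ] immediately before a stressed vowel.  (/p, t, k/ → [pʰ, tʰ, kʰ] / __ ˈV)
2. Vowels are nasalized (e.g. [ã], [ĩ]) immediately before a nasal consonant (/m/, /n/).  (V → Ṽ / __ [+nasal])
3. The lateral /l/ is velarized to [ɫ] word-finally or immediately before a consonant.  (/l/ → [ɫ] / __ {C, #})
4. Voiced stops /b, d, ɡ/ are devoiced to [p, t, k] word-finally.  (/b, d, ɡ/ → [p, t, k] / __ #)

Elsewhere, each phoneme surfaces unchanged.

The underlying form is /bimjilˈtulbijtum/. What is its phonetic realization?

/b/ (word-initial) fails the environment for rule 4, so it stays [b].
/i/ (between /b/ and /m/): before a nasal consonant, so rule 2 applies → [ĩ].
/m/ — not in any rule's target class → [m].
/j/ (between /m/ and /i/): no rule targets it → [j].
/i/ (between /j/ and /l/) is in the target of rule 2 but the environment (before a nasal consonant) is not met → [i].
/l/ (between /i/ and /t/) occurs word-finally or immediately before a consonant → [ɫ] by rule 3.
/t/ — between /l/ and /u/, immediately before a stressed vowel — surfaces as [tʰ] (rule 1).
/u/ — between /t/ and /l/; rule 2 does not apply here → [u].
/l/ — between /u/ and /b/, word-finally or immediately before a consonant — surfaces as [ɫ] (rule 3).
/b/ (between /l/ and /i/) is in the target of rule 4 but the environment (word-finally) is not met → [b].
/i/ — between /b/ and /j/; rule 2 does not apply here → [i].
/j/ (between /i/ and /t/) is unaffected → [j].
/t/ (between /j/ and /u/): rule 1 targets it, but not immediately before a stressed vowel → unchanged [t].
/u/ (between /t/ and /m/) occurs before a nasal consonant → [ũ] by rule 2.
/m/ (word-final): no rule targets it → [m].

[bĩmjiɫˈtʰuɫbijtũm]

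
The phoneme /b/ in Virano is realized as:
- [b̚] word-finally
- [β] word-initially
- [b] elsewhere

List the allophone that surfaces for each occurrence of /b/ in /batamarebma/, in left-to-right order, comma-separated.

[β], [b]

Occurrence 1 (position 1): word-initially → [β].
Occurrence 2 (position 9): no conditioning environment matches → elsewhere allophone [b].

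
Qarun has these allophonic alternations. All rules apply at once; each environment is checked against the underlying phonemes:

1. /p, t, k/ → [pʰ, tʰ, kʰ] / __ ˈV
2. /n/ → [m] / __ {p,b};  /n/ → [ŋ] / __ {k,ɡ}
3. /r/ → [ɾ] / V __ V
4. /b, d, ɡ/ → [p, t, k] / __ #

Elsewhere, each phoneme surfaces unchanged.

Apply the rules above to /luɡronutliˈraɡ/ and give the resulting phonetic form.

/ɡ/ (between /u/ and /r/) fails the environment for rule 4, so it stays [ɡ].
/r/ (between /ɡ/ and /o/): rule 3 targets it, but not between two vowels → unchanged [r].
/n/ — between /o/ and /u/; rule 2 does not apply here → [n].
/t/ (between /u/ and /l/) fails the environment for rule 1, so it stays [t].
/r/ meets the environment for rule 3 (between two vowels) → [ɾ].
/ɡ/ meets the environment for rule 4 (word-finally) → [k].

[luɡronutliˈɾak]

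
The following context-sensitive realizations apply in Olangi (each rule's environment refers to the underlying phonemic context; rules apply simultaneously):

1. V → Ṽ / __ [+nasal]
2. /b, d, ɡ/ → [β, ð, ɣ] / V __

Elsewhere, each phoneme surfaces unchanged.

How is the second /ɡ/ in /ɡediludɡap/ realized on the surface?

[ɡ]

/ɡ/ (between /d/ and /a/): rule 2 targets it, but not immediately after a vowel → unchanged [ɡ].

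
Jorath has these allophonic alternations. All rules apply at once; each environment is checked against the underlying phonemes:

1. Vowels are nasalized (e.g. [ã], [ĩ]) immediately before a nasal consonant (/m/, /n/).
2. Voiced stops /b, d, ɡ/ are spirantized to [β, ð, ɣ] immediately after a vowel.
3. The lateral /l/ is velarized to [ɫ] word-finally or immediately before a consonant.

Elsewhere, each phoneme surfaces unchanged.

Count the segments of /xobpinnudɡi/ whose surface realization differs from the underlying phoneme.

3

Segments that undergo a rule: /b/ → [β] (rule 2); /i/ → [ĩ] (rule 1); /d/ → [ð] (rule 2).
All other segments surface unchanged.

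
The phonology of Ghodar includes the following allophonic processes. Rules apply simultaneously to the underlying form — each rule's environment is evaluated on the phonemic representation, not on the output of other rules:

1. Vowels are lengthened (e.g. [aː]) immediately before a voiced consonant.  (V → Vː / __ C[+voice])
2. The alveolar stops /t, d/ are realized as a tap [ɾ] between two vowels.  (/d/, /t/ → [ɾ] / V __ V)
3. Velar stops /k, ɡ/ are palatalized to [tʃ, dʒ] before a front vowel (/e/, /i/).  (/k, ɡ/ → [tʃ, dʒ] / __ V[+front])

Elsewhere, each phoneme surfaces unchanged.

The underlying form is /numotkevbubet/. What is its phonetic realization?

[nuːmottʃeːvbuːbet]

/n/ (word-initial) is unaffected → [n].
/u/ (between /n/ and /m/): before a voiced consonant, so rule 1 applies → [uː].
/m/ (between /u/ and /o/) is unaffected → [m].
/o/ — between /m/ and /t/; rule 1 does not apply here → [o].
/t/ (between /o/ and /k/) fails the environment for rule 2, so it stays [t].
/k/ meets the environment for rule 3 (before a front vowel) → [tʃ].
/e/ — between /k/ and /v/, before a voiced consonant — surfaces as [eː] (rule 1).
/v/ — not in any rule's target class → [v].
/b/ (between /v/ and /u/) is unaffected → [b].
/u/ meets the environment for rule 1 (before a voiced consonant) → [uː].
/b/ (between /u/ and /e/): no rule targets it → [b].
/e/ (between /b/ and /t/) is in the target of rule 1 but the environment (before a voiced consonant) is not met → [e].
/t/ — word-final; rule 2 does not apply here → [t].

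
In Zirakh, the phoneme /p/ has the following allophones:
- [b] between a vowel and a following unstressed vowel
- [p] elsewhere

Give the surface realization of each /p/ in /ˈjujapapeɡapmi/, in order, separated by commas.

[b], [b], [p]

Occurrence 1 (position 5): between a vowel and a following unstressed vowel → [b].
Occurrence 2 (position 7): between a vowel and a following unstressed vowel → [b].
Occurrence 3 (position 11): no conditioning environment matches → elsewhere allophone [p].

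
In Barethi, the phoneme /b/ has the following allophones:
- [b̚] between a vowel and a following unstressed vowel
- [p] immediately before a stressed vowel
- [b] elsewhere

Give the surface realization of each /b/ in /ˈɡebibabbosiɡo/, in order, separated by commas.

Occurrence 1 (position 3): between a vowel and a following unstressed vowel → [b̚].
Occurrence 2 (position 5): between a vowel and a following unstressed vowel → [b̚].
Occurrence 3 (position 7): no conditioning environment matches → elsewhere allophone [b].
Occurrence 4 (position 8): no conditioning environment matches → elsewhere allophone [b].

[b̚], [b̚], [b], [b]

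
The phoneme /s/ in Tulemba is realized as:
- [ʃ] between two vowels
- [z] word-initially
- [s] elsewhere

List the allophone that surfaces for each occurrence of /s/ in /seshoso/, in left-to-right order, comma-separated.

Occurrence 1 (position 1): word-initially → [z].
Occurrence 2 (position 3): no conditioning environment matches → elsewhere allophone [s].
Occurrence 3 (position 6): between two vowels → [ʃ].

[z], [s], [ʃ]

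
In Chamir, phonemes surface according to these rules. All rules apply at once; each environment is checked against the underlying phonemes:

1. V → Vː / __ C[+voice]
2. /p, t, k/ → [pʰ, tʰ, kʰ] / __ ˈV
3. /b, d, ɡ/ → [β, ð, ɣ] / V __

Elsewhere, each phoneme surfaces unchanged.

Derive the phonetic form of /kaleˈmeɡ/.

/k/ (word-initial) is in the target of rule 2 but the environment (immediately before a stressed vowel) is not met → [k].
/a/ meets the environment for rule 1 (before a voiced consonant) → [aː].
/l/ stays [l].
/e/ (between /l/ and /m/): before a voiced consonant, so rule 1 applies → [eː].
/m/ (between /e/ and /e/): no rule targets it → [m].
Rule 1 applies to /e/ (between /m/ and /ɡ/: before a voiced consonant) → [eː].
Rule 3 applies to /ɡ/ (word-final: immediately after a vowel) → [ɣ].

[kaːleːˈmeːɣ]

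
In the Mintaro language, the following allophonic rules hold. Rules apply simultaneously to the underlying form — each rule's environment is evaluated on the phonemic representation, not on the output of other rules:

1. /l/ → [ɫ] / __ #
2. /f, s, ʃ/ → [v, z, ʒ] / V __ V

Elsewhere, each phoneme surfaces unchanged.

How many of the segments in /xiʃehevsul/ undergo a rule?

Segments that undergo a rule: /ʃ/ → [ʒ] (rule 2); /l/ → [ɫ] (rule 1).
All other segments surface unchanged.

2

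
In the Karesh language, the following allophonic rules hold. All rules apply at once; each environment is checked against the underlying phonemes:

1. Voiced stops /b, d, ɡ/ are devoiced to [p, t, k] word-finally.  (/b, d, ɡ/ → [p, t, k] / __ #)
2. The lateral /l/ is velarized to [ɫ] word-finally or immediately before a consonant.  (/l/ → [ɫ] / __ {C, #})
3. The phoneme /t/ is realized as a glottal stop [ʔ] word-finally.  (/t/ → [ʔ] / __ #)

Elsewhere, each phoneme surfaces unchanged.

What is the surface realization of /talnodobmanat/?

/t/ (word-initial): rule 3 targets it, but not word-finally → unchanged [t].
/a/ stays [a].
/l/ — between /a/ and /n/, word-finally or immediately before a consonant — surfaces as [ɫ] (rule 2).
/n/ (between /l/ and /o/) is unaffected → [n].
/o/ (between /n/ and /d/): no rule targets it → [o].
/d/ — between /o/ and /o/; rule 1 does not apply here → [d].
/o/ stays [o].
/b/ — between /o/ and /m/; rule 1 does not apply here → [b].
/m/ (between /b/ and /a/): no rule targets it → [m].
/a/ (between /m/ and /n/) is unaffected → [a].
/n/ — not in any rule's target class → [n].
/a/ (between /n/ and /t/) is unaffected → [a].
/t/ meets the environment for rule 3 (word-finally) → [ʔ].

[taɫnodobmanaʔ]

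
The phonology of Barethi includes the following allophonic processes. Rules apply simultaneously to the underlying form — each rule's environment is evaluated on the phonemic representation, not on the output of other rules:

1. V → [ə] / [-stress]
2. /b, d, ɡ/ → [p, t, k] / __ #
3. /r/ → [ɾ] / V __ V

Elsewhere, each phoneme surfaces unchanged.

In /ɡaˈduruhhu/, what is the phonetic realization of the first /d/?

[d]

/d/ — between /a/ and /u/; rule 2 does not apply here → [d].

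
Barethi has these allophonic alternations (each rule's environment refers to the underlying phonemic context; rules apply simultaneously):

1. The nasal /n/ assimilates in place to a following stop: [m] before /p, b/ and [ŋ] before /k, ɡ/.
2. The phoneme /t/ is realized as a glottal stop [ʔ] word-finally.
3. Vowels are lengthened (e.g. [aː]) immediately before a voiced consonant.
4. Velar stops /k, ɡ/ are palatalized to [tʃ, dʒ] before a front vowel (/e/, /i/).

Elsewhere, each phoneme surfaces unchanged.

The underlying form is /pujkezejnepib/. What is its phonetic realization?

/p/ stays [p].
/u/ (between /p/ and /j/) occurs before a voiced consonant → [uː] by rule 3.
/j/ (between /u/ and /k/): no rule targets it → [j].
/k/ (between /j/ and /e/): before a front vowel, so rule 4 applies → [tʃ].
Rule 3 applies to /e/ (between /k/ and /z/: before a voiced consonant) → [eː].
/z/ (between /e/ and /e/): no rule targets it → [z].
/e/ — between /z/ and /j/, before a voiced consonant — surfaces as [eː] (rule 3).
/j/ — not in any rule's target class → [j].
/n/ (between /j/ and /e/) is in the target of rule 1 but the environment (before a labial or velar stop) is not met → [n].
/e/ (between /n/ and /p/) is in the target of rule 3 but the environment (before a voiced consonant) is not met → [e].
/p/ — not in any rule's target class → [p].
/i/ (between /p/ and /b/): before a voiced consonant, so rule 3 applies → [iː].
/b/ stays [b].

[puːjtʃeːzeːjnepiːb]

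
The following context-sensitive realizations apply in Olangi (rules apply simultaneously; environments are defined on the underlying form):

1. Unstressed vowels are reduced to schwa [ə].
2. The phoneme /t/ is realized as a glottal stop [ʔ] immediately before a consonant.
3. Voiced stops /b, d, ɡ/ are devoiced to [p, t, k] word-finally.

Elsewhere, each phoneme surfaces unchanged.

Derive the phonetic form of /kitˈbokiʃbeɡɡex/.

[kəʔˈbokəʃbəɡɡəx]

/k/ — not in any rule's target class → [k].
/i/ (between /k/ and /t/): in an unstressed syllable, so rule 1 applies → [ə].
/t/ — between /i/ and /b/, immediately before a consonant — surfaces as [ʔ] (rule 2).
/b/ (between /t/ and /o/) fails the environment for rule 3, so it stays [b].
/o/ (between /b/ and /k/) fails the environment for rule 1, so it stays [o].
/k/ (between /o/ and /i/) is unaffected → [k].
/i/ — between /k/ and /ʃ/, in an unstressed syllable — surfaces as [ə] (rule 1).
/ʃ/ (between /i/ and /b/): no rule targets it → [ʃ].
/b/ (between /ʃ/ and /e/) is in the target of rule 3 but the environment (word-finally) is not met → [b].
/e/ (between /b/ and /ɡ/) occurs in an unstressed syllable → [ə] by rule 1.
/ɡ/ (between /e/ and /ɡ/): rule 3 targets it, but not word-finally → unchanged [ɡ].
/ɡ/ (between /ɡ/ and /e/): rule 3 targets it, but not word-finally → unchanged [ɡ].
/e/ (between /ɡ/ and /x/): in an unstressed syllable, so rule 1 applies → [ə].
/x/ stays [x].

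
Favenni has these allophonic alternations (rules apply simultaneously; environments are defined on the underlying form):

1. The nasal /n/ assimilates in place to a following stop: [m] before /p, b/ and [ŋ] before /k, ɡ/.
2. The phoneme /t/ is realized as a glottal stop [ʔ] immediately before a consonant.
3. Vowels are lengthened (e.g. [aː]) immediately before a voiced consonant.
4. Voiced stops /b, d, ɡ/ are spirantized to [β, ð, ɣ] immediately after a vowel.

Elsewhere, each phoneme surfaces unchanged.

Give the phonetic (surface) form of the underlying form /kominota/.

[koːmiːnota]

/o/ — between /k/ and /m/, before a voiced consonant — surfaces as [oː] (rule 3).
/i/ meets the environment for rule 3 (before a voiced consonant) → [iː].
/n/ (between /i/ and /o/) is in the target of rule 1 but the environment (before a labial or velar stop) is not met → [n].
/o/ (between /n/ and /t/) is in the target of rule 3 but the environment (before a voiced consonant) is not met → [o].
/t/ (between /o/ and /a/) fails the environment for rule 2, so it stays [t].
/a/ (word-final) fails the environment for rule 3, so it stays [a].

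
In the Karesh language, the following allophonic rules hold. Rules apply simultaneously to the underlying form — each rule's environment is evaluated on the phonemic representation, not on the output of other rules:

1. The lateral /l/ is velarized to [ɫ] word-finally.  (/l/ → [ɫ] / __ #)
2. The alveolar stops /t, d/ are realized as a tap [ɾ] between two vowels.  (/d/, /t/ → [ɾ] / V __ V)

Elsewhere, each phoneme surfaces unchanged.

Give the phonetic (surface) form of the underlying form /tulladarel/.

[tullaɾareɫ]

/t/ (word-initial) fails the environment for rule 2, so it stays [t].
/u/ (between /t/ and /l/): no rule targets it → [u].
/l/ (between /u/ and /l/): rule 1 targets it, but not word-finally → unchanged [l].
/l/ (between /l/ and /a/) fails the environment for rule 1, so it stays [l].
/a/ (between /l/ and /d/) is unaffected → [a].
/d/ — between /a/ and /a/, between two vowels — surfaces as [ɾ] (rule 2).
/a/ stays [a].
/r/ stays [r].
/e/ (between /r/ and /l/) is unaffected → [e].
/l/ (word-final) occurs word-finally → [ɫ] by rule 1.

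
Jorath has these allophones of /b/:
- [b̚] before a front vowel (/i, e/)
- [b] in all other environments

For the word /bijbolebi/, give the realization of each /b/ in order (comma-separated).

Occurrence 1 (position 1): before a front vowel (/i, e/) → [b̚].
Occurrence 2 (position 4): no conditioning environment matches → elsewhere allophone [b].
Occurrence 3 (position 8): before a front vowel (/i, e/) → [b̚].

[b̚], [b], [b̚]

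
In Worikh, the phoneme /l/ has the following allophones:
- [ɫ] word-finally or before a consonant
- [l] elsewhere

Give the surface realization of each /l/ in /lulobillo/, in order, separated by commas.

[l], [l], [ɫ], [l]

Occurrence 1 (position 1): no conditioning environment matches → elsewhere allophone [l].
Occurrence 2 (position 3): no conditioning environment matches → elsewhere allophone [l].
Occurrence 3 (position 7): word-finally or before a consonant → [ɫ].
Occurrence 4 (position 8): no conditioning environment matches → elsewhere allophone [l].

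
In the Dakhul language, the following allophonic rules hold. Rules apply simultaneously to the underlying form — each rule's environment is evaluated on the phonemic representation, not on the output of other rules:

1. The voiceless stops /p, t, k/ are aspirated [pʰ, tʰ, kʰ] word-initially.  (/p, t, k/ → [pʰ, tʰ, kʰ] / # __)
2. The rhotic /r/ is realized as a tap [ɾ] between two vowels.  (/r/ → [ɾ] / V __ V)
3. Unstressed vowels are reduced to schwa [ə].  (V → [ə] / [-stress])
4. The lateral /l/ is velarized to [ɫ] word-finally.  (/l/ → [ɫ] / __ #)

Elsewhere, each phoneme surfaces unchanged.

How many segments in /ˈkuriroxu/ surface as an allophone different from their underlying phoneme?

6

Segments that undergo a rule: /k/ → [kʰ] (rule 1); /r/ → [ɾ] (rule 2); /i/ → [ə] (rule 3); /r/ → [ɾ] (rule 2); /o/ → [ə] (rule 3); /u/ → [ə] (rule 3).
All other segments surface unchanged.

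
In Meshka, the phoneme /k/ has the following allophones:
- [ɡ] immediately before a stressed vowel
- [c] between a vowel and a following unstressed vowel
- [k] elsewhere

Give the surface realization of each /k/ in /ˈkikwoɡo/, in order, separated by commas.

[ɡ], [k]

Occurrence 1 (position 1): immediately before a stressed vowel → [ɡ].
Occurrence 2 (position 3): no conditioning environment matches → elsewhere allophone [k].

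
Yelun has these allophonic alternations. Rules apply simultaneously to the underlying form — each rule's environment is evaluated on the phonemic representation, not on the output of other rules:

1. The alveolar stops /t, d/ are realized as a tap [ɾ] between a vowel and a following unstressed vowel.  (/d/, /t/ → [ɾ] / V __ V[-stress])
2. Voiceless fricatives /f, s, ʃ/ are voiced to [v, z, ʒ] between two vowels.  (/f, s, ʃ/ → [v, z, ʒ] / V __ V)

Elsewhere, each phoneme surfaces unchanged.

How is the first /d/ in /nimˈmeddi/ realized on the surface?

[d]

/d/ (between /e/ and /d/): rule 1 targets it, but not between a vowel and a following unstressed vowel → unchanged [d].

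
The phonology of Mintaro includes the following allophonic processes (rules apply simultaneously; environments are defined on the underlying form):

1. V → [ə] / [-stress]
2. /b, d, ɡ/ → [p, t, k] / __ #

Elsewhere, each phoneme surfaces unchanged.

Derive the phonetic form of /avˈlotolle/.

[əvˈlotəllə]

/a/ meets the environment for rule 1 (in an unstressed syllable) → [ə].
/o/ (between /l/ and /t/): rule 1 targets it, but not in an unstressed syllable → unchanged [o].
/o/ — between /t/ and /l/, in an unstressed syllable — surfaces as [ə] (rule 1).
/e/ (word-final): in an unstressed syllable, so rule 1 applies → [ə].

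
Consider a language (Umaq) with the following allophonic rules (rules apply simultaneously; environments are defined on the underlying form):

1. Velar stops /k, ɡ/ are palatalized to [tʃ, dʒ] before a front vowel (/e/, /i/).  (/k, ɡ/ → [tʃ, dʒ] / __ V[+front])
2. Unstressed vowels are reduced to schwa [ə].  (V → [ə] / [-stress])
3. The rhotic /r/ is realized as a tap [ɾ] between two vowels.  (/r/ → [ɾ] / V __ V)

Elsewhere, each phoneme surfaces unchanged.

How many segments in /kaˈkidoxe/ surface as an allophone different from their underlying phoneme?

4

Segments that undergo a rule: /a/ → [ə] (rule 2); /k/ → [tʃ] (rule 1); /o/ → [ə] (rule 2); /e/ → [ə] (rule 2).
All other segments surface unchanged.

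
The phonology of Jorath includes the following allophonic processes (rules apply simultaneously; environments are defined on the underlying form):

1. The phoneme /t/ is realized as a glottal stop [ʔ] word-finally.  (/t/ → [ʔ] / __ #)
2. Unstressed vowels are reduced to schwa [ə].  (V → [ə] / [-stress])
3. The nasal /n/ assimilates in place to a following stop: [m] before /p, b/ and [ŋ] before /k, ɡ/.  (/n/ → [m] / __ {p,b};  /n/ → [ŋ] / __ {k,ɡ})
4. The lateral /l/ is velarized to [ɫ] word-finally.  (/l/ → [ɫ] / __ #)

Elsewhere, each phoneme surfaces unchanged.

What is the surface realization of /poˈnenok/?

/o/ (between /p/ and /n/) occurs in an unstressed syllable → [ə] by rule 2.
/n/ — between /o/ and /e/; rule 3 does not apply here → [n].
/e/ — between /n/ and /n/; rule 2 does not apply here → [e].
/n/ (between /e/ and /o/) fails the environment for rule 3, so it stays [n].
/o/ (between /n/ and /k/) occurs in an unstressed syllable → [ə] by rule 2.

[pəˈnenək]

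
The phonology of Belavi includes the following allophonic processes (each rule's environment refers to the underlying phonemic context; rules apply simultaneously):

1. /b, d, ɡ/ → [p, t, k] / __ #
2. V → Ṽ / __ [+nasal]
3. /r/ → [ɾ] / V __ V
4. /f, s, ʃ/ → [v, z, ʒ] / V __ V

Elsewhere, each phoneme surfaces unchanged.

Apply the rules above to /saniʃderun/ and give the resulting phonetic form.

[sãniʃdeɾũn]

/s/ — word-initial; rule 4 does not apply here → [s].
/a/ (between /s/ and /n/) occurs before a nasal consonant → [ã] by rule 2.
/n/ (between /a/ and /i/) is unaffected → [n].
/i/ (between /n/ and /ʃ/) is in the target of rule 2 but the environment (before a nasal consonant) is not met → [i].
/ʃ/ — between /i/ and /d/; rule 4 does not apply here → [ʃ].
/d/ — between /ʃ/ and /e/; rule 1 does not apply here → [d].
/e/ (between /d/ and /r/): rule 2 targets it, but not before a nasal consonant → unchanged [e].
/r/ — between /e/ and /u/, between two vowels — surfaces as [ɾ] (rule 3).
/u/ meets the environment for rule 2 (before a nasal consonant) → [ũ].
/n/ stays [n].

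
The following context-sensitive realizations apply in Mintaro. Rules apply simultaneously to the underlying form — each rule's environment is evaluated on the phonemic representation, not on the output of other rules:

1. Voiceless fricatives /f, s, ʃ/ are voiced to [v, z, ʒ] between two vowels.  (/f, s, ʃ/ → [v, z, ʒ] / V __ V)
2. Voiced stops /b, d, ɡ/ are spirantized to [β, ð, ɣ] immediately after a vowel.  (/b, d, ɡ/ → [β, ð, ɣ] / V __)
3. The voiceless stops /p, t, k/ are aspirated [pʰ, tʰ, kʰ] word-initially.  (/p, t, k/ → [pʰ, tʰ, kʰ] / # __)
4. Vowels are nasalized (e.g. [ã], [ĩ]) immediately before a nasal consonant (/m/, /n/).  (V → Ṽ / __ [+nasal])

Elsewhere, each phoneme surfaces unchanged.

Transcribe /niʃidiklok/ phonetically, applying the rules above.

/i/ — between /n/ and /ʃ/; rule 4 does not apply here → [i].
/ʃ/ (between /i/ and /i/): between two vowels, so rule 1 applies → [ʒ].
/i/ (between /ʃ/ and /d/): rule 4 targets it, but not before a nasal consonant → unchanged [i].
/d/ — between /i/ and /i/, immediately after a vowel — surfaces as [ð] (rule 2).
/i/ (between /d/ and /k/) fails the environment for rule 4, so it stays [i].
/k/ (between /i/ and /l/) is in the target of rule 3 but the environment (word-initially) is not met → [k].
/o/ — between /l/ and /k/; rule 4 does not apply here → [o].
/k/ (word-final) is in the target of rule 3 but the environment (word-initially) is not met → [k].

[niʒiðiklok]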